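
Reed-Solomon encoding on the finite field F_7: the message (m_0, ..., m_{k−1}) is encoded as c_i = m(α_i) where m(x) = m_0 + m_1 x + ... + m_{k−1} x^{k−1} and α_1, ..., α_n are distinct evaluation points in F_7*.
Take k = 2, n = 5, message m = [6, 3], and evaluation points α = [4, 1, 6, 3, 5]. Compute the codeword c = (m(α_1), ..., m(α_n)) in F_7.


c = [4, 2, 3, 1, 0]

Message polynomial: m(x) = 6 + 3·x (mod 7).
For each evaluation point α_i, compute m(α_i) mod 7:
  α_1 = 4: Horner steps 3 → 4, so m(4) = 4.
  α_2 = 1: Horner steps 3 → 2, so m(1) = 2.
  α_3 = 6: Horner steps 3 → 3, so m(6) = 3.
  α_4 = 3: Horner steps 3 → 1, so m(3) = 1.
  α_5 = 5: Horner steps 3 → 0, so m(5) = 0.
Codeword c = [4, 2, 3, 1, 0] ∈ F_7^5.


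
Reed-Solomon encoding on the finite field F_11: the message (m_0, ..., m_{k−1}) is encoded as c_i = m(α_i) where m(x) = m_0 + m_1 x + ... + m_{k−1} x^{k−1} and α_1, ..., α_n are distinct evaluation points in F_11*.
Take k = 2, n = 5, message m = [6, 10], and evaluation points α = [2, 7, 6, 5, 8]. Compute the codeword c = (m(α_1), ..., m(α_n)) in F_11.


c = [4, 10, 0, 1, 9]

Message polynomial: m(x) = 6 + 10·x (mod 11).
For each evaluation point α_i, compute m(α_i) mod 11:
  α_1 = 2: Horner steps 10 → 4, so m(2) = 4.
  α_2 = 7: Horner steps 10 → 10, so m(7) = 10.
  α_3 = 6: Horner steps 10 → 0, so m(6) = 0.
  α_4 = 5: Horner steps 10 → 1, so m(5) = 1.
  α_5 = 8: Horner steps 10 → 9, so m(8) = 9.
Codeword c = [4, 10, 0, 1, 9] ∈ F_11^5.


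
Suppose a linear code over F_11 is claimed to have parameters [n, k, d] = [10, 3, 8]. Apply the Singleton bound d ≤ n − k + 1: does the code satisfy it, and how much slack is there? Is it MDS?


Singleton RHS = n − k + 1 = 8, slack = 0, bound satisfied, MDS.

Singleton bound: d ≤ n − k + 1.
Here n = 10, k = 3, so n − k + 1 = 8.
Given d = 8, check d ≤ 8: YES.
Slack = (n − k + 1) − d = 0.
The code is MDS (slack = 0).
Description: the claimed parameters are [10, 3, 8]_11; such a code would be MDS (meets Singleton bound).


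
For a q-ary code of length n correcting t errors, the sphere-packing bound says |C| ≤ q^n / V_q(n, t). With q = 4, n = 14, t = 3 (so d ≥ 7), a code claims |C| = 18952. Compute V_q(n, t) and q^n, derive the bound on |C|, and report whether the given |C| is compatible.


V_q(n, t) = 10690, q^n = 268435456, Hamming bound = 25110, |C| = 18952 ≤ bound (satisfied).

Step 1: Compute V_q(n, t) = Σ_{j=0}^3 C(n, j) (q−1)^j.
  j = 0: C(14,0)·(3)^0 = 1·1 = 1.
  j = 1: C(14,1)·(3)^1 = 14·3 = 42.
  j = 2: C(14,2)·(3)^2 = 91·9 = 819.
  j = 3: C(14,3)·(3)^3 = 364·27 = 9828.
  V_q(n, t) = 1 + 42 + 819 + 9828 = 10690.
Step 2: q^n = 4^14 = 268435456.
Step 3: Hamming bound ⌊q^n / V_q(n,t)⌋ = ⌊268435456/10690⌋ = 25110.
Step 4: Compare |C| = 18952 to 25110: satisfied.
The claimed |C| lies below the Hamming bound.


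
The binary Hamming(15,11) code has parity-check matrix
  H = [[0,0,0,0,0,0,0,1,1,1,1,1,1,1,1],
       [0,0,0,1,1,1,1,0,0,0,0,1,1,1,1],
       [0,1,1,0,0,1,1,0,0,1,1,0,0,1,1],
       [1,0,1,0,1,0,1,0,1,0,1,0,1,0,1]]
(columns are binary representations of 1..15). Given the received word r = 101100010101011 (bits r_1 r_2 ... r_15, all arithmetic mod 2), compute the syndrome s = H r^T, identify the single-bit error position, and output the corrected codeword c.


s = (1, 0, 0, 1)^T, error position = 9, corrected codeword c = 101100011101011

Compute s = H r^T mod 2 one row at a time:
  s_1 = 1 + 0 + 1 + 0 + 1 + 0 + 1 + 1 = 5 ≡ 1 (mod 2).
  s_2 = 1 + 0 + 0 + 0 + 1 + 0 + 1 + 1 = 4 ≡ 0 (mod 2).
  s_3 = 0 + 1 + 0 + 0 + 1 + 0 + 1 + 1 = 4 ≡ 0 (mod 2).
  s_4 = 1 + 1 + 0 + 0 + 0 + 0 + 0 + 1 = 3 ≡ 1 (mod 2).
s = (1, 0, 0, 1)^T — this equals column 9 of H (binary 1001), so error is at position 9.
Correct: flip bit 9 of r = 101100010101011 to get c = 101100011101011.


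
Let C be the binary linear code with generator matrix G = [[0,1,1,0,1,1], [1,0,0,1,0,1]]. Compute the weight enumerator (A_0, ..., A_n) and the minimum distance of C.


Weight distribution: A_0 = 1, A_3 = 1, A_4 = 1, A_5 = 1. Minimum distance d = 3.

Enumerate all 2^2 = 4 messages m ∈ F_2^2.
For each, compute codeword c = mG in F_2^6, then tally its weight.
  m = 00 → c = 000000, weight = 0.
  m = 10 → c = 011011, weight = 4.
  m = 01 → c = 100101, weight = 3.
  m = 11 → c = 111110, weight = 5.
Tally weights:
  weight 0: 1 codewords.
  weight 3: 1 codewords.
  weight 4: 1 codewords.
  weight 5: 1 codewords.
Minimum distance d = smallest w > 0 with A_w > 0 = 3.
Sanity: Σ A_w = 4 = 2^2 = 4 ✓.


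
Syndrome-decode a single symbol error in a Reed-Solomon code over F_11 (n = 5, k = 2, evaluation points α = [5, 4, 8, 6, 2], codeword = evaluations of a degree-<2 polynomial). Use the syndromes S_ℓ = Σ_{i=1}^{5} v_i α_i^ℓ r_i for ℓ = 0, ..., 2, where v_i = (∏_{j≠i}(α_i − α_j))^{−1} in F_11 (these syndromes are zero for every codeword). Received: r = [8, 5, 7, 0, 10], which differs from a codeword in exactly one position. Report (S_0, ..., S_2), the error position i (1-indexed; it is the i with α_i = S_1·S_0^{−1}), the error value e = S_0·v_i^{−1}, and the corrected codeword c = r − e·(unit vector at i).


S = (1, 8, 9), error at position 3, error magnitude e = 1, c = [8, 5, 6, 0, 10].

Step 1: column multipliers v_i = (∏_{j≠i}(α_i − α_j))^{−1} mod 11.
  i = 1 (α = 5): (5−4)(5−8)(5−6)(5−2) = 1·(−3)·(−1)·3 = 9 ≡ 9, so v_1 = 9^{−1} = 5 (mod 11).
  i = 2 (α = 4): (4−5)(4−8)(4−6)(4−2) = (−1)·(−4)·(−2)·2 = −16 ≡ 6, so v_2 = 6^{−1} = 2 (mod 11).
  i = 3 (α = 8): (8−5)(8−4)(8−6)(8−2) = 3·4·2·6 = 144 ≡ 1, so v_3 = 1^{−1} = 1 (mod 11).
  i = 4 (α = 6): (6−5)(6−4)(6−8)(6−2) = 1·2·(−2)·4 = −16 ≡ 6, so v_4 = 6^{−1} = 2 (mod 11).
  i = 5 (α = 2): (2−5)(2−4)(2−8)(2−6) = (−3)·(−2)·(−6)·(−4) = 144 ≡ 1, so v_5 = 1^{−1} = 1 (mod 11).
  v = [5, 2, 1, 2, 1].
Step 2: syndromes of r = [8, 5, 7, 0, 10] (all sums mod 11).
  S_0 = Σ v_i r_i = 5·8 + 2·5 + 1·7 + 2·0 + 1·10 = 67 ≡ 1.
  S_1 = Σ v_i α_i r_i = 5·5·8 + 2·4·5 + 1·8·7 + 2·6·0 + 1·2·10 = 316 ≡ 8.
  α_i^2 mod 11 = [3, 5, 9, 3, 4].
  S_2 = Σ v_i α_i^2 r_i = 5·3·8 + 2·5·5 + 1·9·7 + 2·3·0 + 1·4·10 = 273 ≡ 9.
  S = (1, 8, 9) ≠ 0, so r is not a codeword (an error is present).
Step 3: locate the error. For a single error e at position i, S_ℓ = v_i·e·α_i^ℓ, so α_err = S_1/S_0.
  S_0^{−1} = 1^{−1} = 1 (mod 11), so α_err = 8·1 = 8 ≡ 8 = α_3. Error position i = 3.
  Consistency check: S_2/S_1 = 9·7 = 63 ≡ 8 = α_err ✓ (single-error assumption holds).
Step 4: error magnitude e = S_0/v_3 = S_0·∏_{j≠3}(α_3 − α_j) = 1·1 = 1 ≡ 1 (mod 11).
Step 5: correct position 3: c_3 = r_3 − e = 7 − 1 ≡ 6 (mod 11). Hence c = [8, 5, 6, 0, 10].
  Check: interpolating c through the α_i gives m(x) = 4 + 3·x (degree < 2) with m(α_i) = c_i for every i, so c is indeed a codeword.


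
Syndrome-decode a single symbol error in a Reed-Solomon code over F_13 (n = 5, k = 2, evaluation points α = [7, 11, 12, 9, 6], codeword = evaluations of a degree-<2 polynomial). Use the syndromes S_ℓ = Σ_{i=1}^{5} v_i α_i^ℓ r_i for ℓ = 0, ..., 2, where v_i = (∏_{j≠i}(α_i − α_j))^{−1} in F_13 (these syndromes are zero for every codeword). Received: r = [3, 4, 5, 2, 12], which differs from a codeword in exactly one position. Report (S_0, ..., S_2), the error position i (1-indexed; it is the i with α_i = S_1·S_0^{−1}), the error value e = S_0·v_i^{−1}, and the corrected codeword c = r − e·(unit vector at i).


S = (10, 5, 9), error at position 1, error magnitude e = 3, c = [0, 4, 5, 2, 12].

Step 1: column multipliers v_i = (∏_{j≠i}(α_i − α_j))^{−1} mod 13.
  i = 1 (α = 7): (7−11)(7−12)(7−9)(7−6) = (−4)·(−5)·(−2)·1 = −40 ≡ 12, so v_1 = 12^{−1} = 12 (mod 13).
  i = 2 (α = 11): (11−7)(11−12)(11−9)(11−6) = 4·(−1)·2·5 = −40 ≡ 12, so v_2 = 12^{−1} = 12 (mod 13).
  i = 3 (α = 12): (12−7)(12−11)(12−9)(12−6) = 5·1·3·6 = 90 ≡ 12, so v_3 = 12^{−1} = 12 (mod 13).
  i = 4 (α = 9): (9−7)(9−11)(9−12)(9−6) = 2·(−2)·(−3)·3 = 36 ≡ 10, so v_4 = 10^{−1} = 4 (mod 13).
  i = 5 (α = 6): (6−7)(6−11)(6−12)(6−9) = (−1)·(−5)·(−6)·(−3) = 90 ≡ 12, so v_5 = 12^{−1} = 12 (mod 13).
  v = [12, 12, 12, 4, 12].
Step 2: syndromes of r = [3, 4, 5, 2, 12] (all sums mod 13).
  S_0 = Σ v_i r_i = 12·3 + 12·4 + 12·5 + 4·2 + 12·12 = 296 ≡ 10.
  S_1 = Σ v_i α_i r_i = 12·7·3 + 12·11·4 + 12·12·5 + 4·9·2 + 12·6·12 = 2436 ≡ 5.
  α_i^2 mod 13 = [10, 4, 1, 3, 10].
  S_2 = Σ v_i α_i^2 r_i = 12·10·3 + 12·4·4 + 12·1·5 + 4·3·2 + 12·10·12 = 2076 ≡ 9.
  S = (10, 5, 9) ≠ 0, so r is not a codeword (an error is present).
Step 3: locate the error. For a single error e at position i, S_ℓ = v_i·e·α_i^ℓ, so α_err = S_1/S_0.
  S_0^{−1} = 10^{−1} = 4 (mod 13), so α_err = 5·4 = 20 ≡ 7 = α_1. Error position i = 1.
  Consistency check: S_2/S_1 = 9·8 = 72 ≡ 7 = α_err ✓ (single-error assumption holds).
Step 4: error magnitude e = S_0/v_1 = S_0·∏_{j≠1}(α_1 − α_j) = 10·12 = 120 ≡ 3 (mod 13).
Step 5: correct position 1: c_1 = r_1 − e = 3 − 3 ≡ 0 (mod 13). Hence c = [0, 4, 5, 2, 12].
  Check: interpolating c through the α_i gives m(x) = 6 + 1·x (degree < 2) with m(α_i) = c_i for every i, so c is indeed a codeword.


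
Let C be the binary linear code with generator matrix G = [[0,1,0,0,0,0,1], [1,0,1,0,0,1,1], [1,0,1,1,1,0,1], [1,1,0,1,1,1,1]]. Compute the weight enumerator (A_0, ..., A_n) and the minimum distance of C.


Weight distribution: A_0 = 1, A_1 = 1, A_2 = 1, A_3 = 4, A_4 = 5, A_5 = 3, A_6 = 1. Minimum distance d = 1.

Enumerate all 2^4 = 16 messages m ∈ F_2^4.
For each, compute codeword c = mG in F_2^7, then tally its weight.
  m = 0000 → c = 0000000, weight = 0.
  m = 1000 → c = 0100001, weight = 2.
  m = 0100 → c = 1010011, weight = 4.
  m = 1100 → c = 1110010, weight = 4.
  m = 0010 → c = 1011101, weight = 5.
  m = 1010 → c = 1111100, weight = 5.
  m = 0110 → c = 0001110, weight = 3.
  m = 1110 → c = 0101111, weight = 5.
  m = 0001 → c = 1101111, weight = 6.
  m = 1001 → c = 1001110, weight = 4.
  m = 0101 → c = 0111100, weight = 4.
  m = 1101 → c = 0011101, weight = 4.
  m = 0011 → c = 0110010, weight = 3.
  m = 1011 → c = 0010011, weight = 3.
  m = 0111 → c = 1100001, weight = 3.
  m = 1111 → c = 1000000, weight = 1.
Tally weights:
  weight 0: 1 codewords.
  weight 1: 1 codewords.
  weight 2: 1 codewords.
  weight 3: 4 codewords.
  weight 4: 5 codewords.
  weight 5: 3 codewords.
  weight 6: 1 codewords.
Minimum distance d = smallest w > 0 with A_w > 0 = 1.
Sanity: Σ A_w = 16 = 2^4 = 16 ✓.


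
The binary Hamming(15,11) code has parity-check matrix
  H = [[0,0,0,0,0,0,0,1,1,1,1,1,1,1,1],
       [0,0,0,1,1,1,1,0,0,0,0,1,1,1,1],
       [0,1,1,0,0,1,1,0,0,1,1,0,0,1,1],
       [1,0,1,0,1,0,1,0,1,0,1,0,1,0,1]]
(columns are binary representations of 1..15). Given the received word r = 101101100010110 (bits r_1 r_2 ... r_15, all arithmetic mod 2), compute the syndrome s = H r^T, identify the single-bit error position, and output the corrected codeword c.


s = (1, 1, 1, 1)^T, error position = 15, corrected codeword c = 101101100010111

Compute s = H r^T mod 2 one row at a time:
  s_1 = 0 + 0 + 0 + 1 + 0 + 1 + 1 + 0 = 3 ≡ 1 (mod 2).
  s_2 = 1 + 0 + 1 + 1 + 0 + 1 + 1 + 0 = 5 ≡ 1 (mod 2).
  s_3 = 0 + 1 + 1 + 1 + 0 + 1 + 1 + 0 = 5 ≡ 1 (mod 2).
  s_4 = 1 + 1 + 0 + 1 + 0 + 1 + 1 + 0 = 5 ≡ 1 (mod 2).
s = (1, 1, 1, 1)^T — this equals column 15 of H (binary 1111), so error is at position 15.
Correct: flip bit 15 of r = 101101100010110 to get c = 101101100010111.


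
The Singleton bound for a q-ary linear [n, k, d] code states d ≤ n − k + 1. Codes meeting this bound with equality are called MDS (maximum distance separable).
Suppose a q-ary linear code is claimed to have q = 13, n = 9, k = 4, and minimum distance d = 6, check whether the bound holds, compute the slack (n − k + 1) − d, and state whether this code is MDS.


Singleton RHS = n − k + 1 = 6, slack = 0, bound satisfied, MDS.

Singleton bound: d ≤ n − k + 1.
Here n = 9, k = 4, so n − k + 1 = 6.
Given d = 6, check d ≤ 6: YES.
Slack = (n − k + 1) − d = 0.
The code is MDS (slack = 0).
Description: the claimed parameters are [9, 4, 6]_13; such a code would be MDS (meets Singleton bound).


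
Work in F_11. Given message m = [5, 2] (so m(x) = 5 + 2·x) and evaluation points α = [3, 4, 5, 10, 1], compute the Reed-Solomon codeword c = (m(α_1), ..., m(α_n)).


c = [0, 2, 4, 3, 7]

Message polynomial: m(x) = 5 + 2·x (mod 11).
For each evaluation point α_i, compute m(α_i) mod 11:
  α_1 = 3: Horner steps 2 → 0, so m(3) = 0.
  α_2 = 4: Horner steps 2 → 2, so m(4) = 2.
  α_3 = 5: Horner steps 2 → 4, so m(5) = 4.
  α_4 = 10: Horner steps 2 → 3, so m(10) = 3.
  α_5 = 1: Horner steps 2 → 7, so m(1) = 7.
Codeword c = [0, 2, 4, 3, 7] ∈ F_11^5.


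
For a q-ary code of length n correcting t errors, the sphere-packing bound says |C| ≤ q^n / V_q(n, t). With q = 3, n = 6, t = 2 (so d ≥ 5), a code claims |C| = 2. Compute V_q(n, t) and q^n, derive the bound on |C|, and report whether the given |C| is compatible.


V_q(n, t) = 73, q^n = 729, Hamming bound = 9, |C| = 2 ≤ bound (satisfied).

Step 1: Compute V_q(n, t) = Σ_{j=0}^2 C(n, j) (q−1)^j.
  j = 0: C(6,0)·(2)^0 = 1·1 = 1.
  j = 1: C(6,1)·(2)^1 = 6·2 = 12.
  j = 2: C(6,2)·(2)^2 = 15·4 = 60.
  V_q(n, t) = 1 + 12 + 60 = 73.
Step 2: q^n = 3^6 = 729.
Step 3: Hamming bound ⌊q^n / V_q(n,t)⌋ = ⌊729/73⌋ = 9.
Step 4: Compare |C| = 2 to 9: satisfied.
The claimed |C| lies below the Hamming bound.


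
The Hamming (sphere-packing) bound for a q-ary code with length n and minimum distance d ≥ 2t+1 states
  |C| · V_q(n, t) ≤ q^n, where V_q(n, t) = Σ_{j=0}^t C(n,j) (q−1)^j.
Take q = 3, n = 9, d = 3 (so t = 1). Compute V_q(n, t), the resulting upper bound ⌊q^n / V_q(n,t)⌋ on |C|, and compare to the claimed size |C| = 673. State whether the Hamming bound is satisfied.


V_q(n, t) = 19, q^n = 19683, Hamming bound = 1035, |C| = 673 ≤ bound (satisfied).

Step 1: Compute V_q(n, t) = Σ_{j=0}^1 C(n, j) (q−1)^j.
  j = 0: C(9,0)·(2)^0 = 1·1 = 1.
  j = 1: C(9,1)·(2)^1 = 9·2 = 18.
  V_q(n, t) = 1 + 18 = 19.
Step 2: q^n = 3^9 = 19683.
Step 3: Hamming bound ⌊q^n / V_q(n,t)⌋ = ⌊19683/19⌋ = 1035.
Step 4: Compare |C| = 673 to 1035: satisfied.
The claimed |C| lies below the Hamming bound.


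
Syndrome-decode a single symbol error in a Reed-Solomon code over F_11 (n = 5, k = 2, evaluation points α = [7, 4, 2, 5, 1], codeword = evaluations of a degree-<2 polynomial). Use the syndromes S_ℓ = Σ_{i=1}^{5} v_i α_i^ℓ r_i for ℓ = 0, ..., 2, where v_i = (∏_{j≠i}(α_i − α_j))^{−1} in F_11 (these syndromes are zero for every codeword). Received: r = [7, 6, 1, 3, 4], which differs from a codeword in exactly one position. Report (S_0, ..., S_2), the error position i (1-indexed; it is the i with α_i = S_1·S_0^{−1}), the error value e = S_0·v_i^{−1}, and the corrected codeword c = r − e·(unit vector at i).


S = (8, 1, 7), error at position 1, error magnitude e = 10, c = [8, 6, 1, 3, 4].

Step 1: column multipliers v_i = (∏_{j≠i}(α_i − α_j))^{−1} mod 11.
  i = 1 (α = 7): (7−4)(7−2)(7−5)(7−1) = 3·5·2·6 = 180 ≡ 4, so v_1 = 4^{−1} = 3 (mod 11).
  i = 2 (α = 4): (4−7)(4−2)(4−5)(4−1) = (−3)·2·(−1)·3 = 18 ≡ 7, so v_2 = 7^{−1} = 8 (mod 11).
  i = 3 (α = 2): (2−7)(2−4)(2−5)(2−1) = (−5)·(−2)·(−3)·1 = −30 ≡ 3, so v_3 = 3^{−1} = 4 (mod 11).
  i = 4 (α = 5): (5−7)(5−4)(5−2)(5−1) = (−2)·1·3·4 = −24 ≡ 9, so v_4 = 9^{−1} = 5 (mod 11).
  i = 5 (α = 1): (1−7)(1−4)(1−2)(1−5) = (−6)·(−3)·(−1)·(−4) = 72 ≡ 6, so v_5 = 6^{−1} = 2 (mod 11).
  v = [3, 8, 4, 5, 2].
Step 2: syndromes of r = [7, 6, 1, 3, 4] (all sums mod 11).
  S_0 = Σ v_i r_i = 3·7 + 8·6 + 4·1 + 5·3 + 2·4 = 96 ≡ 8.
  S_1 = Σ v_i α_i r_i = 3·7·7 + 8·4·6 + 4·2·1 + 5·5·3 + 2·1·4 = 430 ≡ 1.
  α_i^2 mod 11 = [5, 5, 4, 3, 1].
  S_2 = Σ v_i α_i^2 r_i = 3·5·7 + 8·5·6 + 4·4·1 + 5·3·3 + 2·1·4 = 414 ≡ 7.
  S = (8, 1, 7) ≠ 0, so r is not a codeword (an error is present).
Step 3: locate the error. For a single error e at position i, S_ℓ = v_i·e·α_i^ℓ, so α_err = S_1/S_0.
  S_0^{−1} = 8^{−1} = 7 (mod 11), so α_err = 1·7 = 7 ≡ 7 = α_1. Error position i = 1.
  Consistency check: S_2/S_1 = 7·1 = 7 ≡ 7 = α_err ✓ (single-error assumption holds).
Step 4: error magnitude e = S_0/v_1 = S_0·∏_{j≠1}(α_1 − α_j) = 8·4 = 32 ≡ 10 (mod 11).
Step 5: correct position 1: c_1 = r_1 − e = 7 − 10 ≡ 8 (mod 11). Hence c = [8, 6, 1, 3, 4].
  Check: interpolating c through the α_i gives m(x) = 7 + 8·x (degree < 2) with m(α_i) = c_i for every i, so c is indeed a codeword.


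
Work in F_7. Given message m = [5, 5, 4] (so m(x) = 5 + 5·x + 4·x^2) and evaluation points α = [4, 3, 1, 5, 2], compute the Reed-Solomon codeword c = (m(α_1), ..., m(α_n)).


c = [5, 0, 0, 4, 3]

Message polynomial: m(x) = 5 + 5·x + 4·x^2 (mod 7).
For each evaluation point α_i, compute m(α_i) mod 7:
  α_1 = 4: Horner steps 4 → 0 → 5, so m(4) = 5.
  α_2 = 3: Horner steps 4 → 3 → 0, so m(3) = 0.
  α_3 = 1: Horner steps 4 → 2 → 0, so m(1) = 0.
  α_4 = 5: Horner steps 4 → 4 → 4, so m(5) = 4.
  α_5 = 2: Horner steps 4 → 6 → 3, so m(2) = 3.
Codeword c = [5, 0, 0, 4, 3] ∈ F_7^5.


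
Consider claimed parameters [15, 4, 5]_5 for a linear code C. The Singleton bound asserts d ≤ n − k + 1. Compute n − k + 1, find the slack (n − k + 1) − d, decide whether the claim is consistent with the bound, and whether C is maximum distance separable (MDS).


Singleton RHS = n − k + 1 = 12, slack = 7, bound satisfied, not MDS.

Singleton bound: d ≤ n − k + 1.
Here n = 15, k = 4, so n − k + 1 = 12.
Given d = 5, check d ≤ 12: YES.
Slack = (n − k + 1) − d = 7.
The code is NOT MDS (slack = 7 > 0).
Description: the claimed parameters are [15, 4, 5]_5; such a code would be non-MDS.


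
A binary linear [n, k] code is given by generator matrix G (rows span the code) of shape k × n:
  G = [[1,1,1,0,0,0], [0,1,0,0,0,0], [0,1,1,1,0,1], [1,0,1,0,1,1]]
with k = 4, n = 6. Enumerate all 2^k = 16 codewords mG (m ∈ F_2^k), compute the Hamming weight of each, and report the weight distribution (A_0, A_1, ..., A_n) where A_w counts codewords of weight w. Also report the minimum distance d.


Weight distribution: A_0 = 1, A_1 = 1, A_2 = 2, A_3 = 6, A_4 = 5, A_5 = 1. Minimum distance d = 1.

Enumerate all 2^4 = 16 messages m ∈ F_2^4.
For each, compute codeword c = mG in F_2^6, then tally its weight.
  m = 0000 → c = 000000, weight = 0.
  m = 1000 → c = 111000, weight = 3.
  m = 0100 → c = 010000, weight = 1.
  m = 1100 → c = 101000, weight = 2.
  m = 0010 → c = 011101, weight = 4.
  m = 1010 → c = 100101, weight = 3.
  m = 0110 → c = 001101, weight = 3.
  m = 1110 → c = 110101, weight = 4.
  m = 0001 → c = 101011, weight = 4.
  m = 1001 → c = 010011, weight = 3.
  m = 0101 → c = 111011, weight = 5.
  m = 1101 → c = 000011, weight = 2.
  m = 0011 → c = 110110, weight = 4.
  m = 1011 → c = 001110, weight = 3.
  m = 0111 → c = 100110, weight = 3.
  m = 1111 → c = 011110, weight = 4.
Tally weights:
  weight 0: 1 codewords.
  weight 1: 1 codewords.
  weight 2: 2 codewords.
  weight 3: 6 codewords.
  weight 4: 5 codewords.
  weight 5: 1 codewords.
Minimum distance d = smallest w > 0 with A_w > 0 = 1.
Sanity: Σ A_w = 16 = 2^4 = 16 ✓.


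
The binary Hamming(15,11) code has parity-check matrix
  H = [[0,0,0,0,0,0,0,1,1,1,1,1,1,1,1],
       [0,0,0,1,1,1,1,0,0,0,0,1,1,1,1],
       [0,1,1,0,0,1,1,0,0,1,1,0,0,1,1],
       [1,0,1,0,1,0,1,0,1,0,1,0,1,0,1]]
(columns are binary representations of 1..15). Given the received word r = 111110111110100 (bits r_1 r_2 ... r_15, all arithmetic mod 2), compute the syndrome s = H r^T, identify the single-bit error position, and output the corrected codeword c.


s = (1, 0, 1, 1)^T, error position = 11, corrected codeword c = 111110111100100

Compute s = H r^T mod 2 one row at a time:
  s_1 = 1 + 1 + 1 + 1 + 0 + 1 + 0 + 0 = 5 ≡ 1 (mod 2).
  s_2 = 1 + 1 + 0 + 1 + 0 + 1 + 0 + 0 = 4 ≡ 0 (mod 2).
  s_3 = 1 + 1 + 0 + 1 + 1 + 1 + 0 + 0 = 5 ≡ 1 (mod 2).
  s_4 = 1 + 1 + 1 + 1 + 1 + 1 + 1 + 0 = 7 ≡ 1 (mod 2).
s = (1, 0, 1, 1)^T — this equals column 11 of H (binary 1011), so error is at position 11.
Correct: flip bit 11 of r = 111110111110100 to get c = 111110111100100.


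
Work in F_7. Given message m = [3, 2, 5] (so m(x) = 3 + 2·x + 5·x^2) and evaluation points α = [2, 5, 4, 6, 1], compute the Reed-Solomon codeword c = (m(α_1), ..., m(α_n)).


c = [6, 5, 0, 6, 3]

Message polynomial: m(x) = 3 + 2·x + 5·x^2 (mod 7).
For each evaluation point α_i, compute m(α_i) mod 7:
  α_1 = 2: Horner steps 5 → 5 → 6, so m(2) = 6.
  α_2 = 5: Horner steps 5 → 6 → 5, so m(5) = 5.
  α_3 = 4: Horner steps 5 → 1 → 0, so m(4) = 0.
  α_4 = 6: Horner steps 5 → 4 → 6, so m(6) = 6.
  α_5 = 1: Horner steps 5 → 0 → 3, so m(1) = 3.
Codeword c = [6, 5, 0, 6, 3] ∈ F_7^5.


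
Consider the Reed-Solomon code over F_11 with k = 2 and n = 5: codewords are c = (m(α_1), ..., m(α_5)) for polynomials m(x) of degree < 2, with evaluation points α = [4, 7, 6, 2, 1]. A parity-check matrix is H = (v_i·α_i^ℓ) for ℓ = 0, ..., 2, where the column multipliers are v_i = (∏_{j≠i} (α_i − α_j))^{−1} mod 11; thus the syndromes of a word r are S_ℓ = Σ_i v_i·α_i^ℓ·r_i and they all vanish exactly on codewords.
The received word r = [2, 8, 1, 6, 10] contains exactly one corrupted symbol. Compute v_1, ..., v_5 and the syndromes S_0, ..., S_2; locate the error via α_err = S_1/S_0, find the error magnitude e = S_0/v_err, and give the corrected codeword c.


S = (5, 9, 3), error at position 1, error magnitude e = 4, c = [9, 8, 1, 6, 10].

Step 1: column multipliers v_i = (∏_{j≠i}(α_i − α_j))^{−1} mod 11.
  i = 1 (α = 4): (4−7)(4−6)(4−2)(4−1) = (−3)·(−2)·2·3 = 36 ≡ 3, so v_1 = 3^{−1} = 4 (mod 11).
  i = 2 (α = 7): (7−4)(7−6)(7−2)(7−1) = 3·1·5·6 = 90 ≡ 2, so v_2 = 2^{−1} = 6 (mod 11).
  i = 3 (α = 6): (6−4)(6−7)(6−2)(6−1) = 2·(−1)·4·5 = −40 ≡ 4, so v_3 = 4^{−1} = 3 (mod 11).
  i = 4 (α = 2): (2−4)(2−7)(2−6)(2−1) = (−2)·(−5)·(−4)·1 = −40 ≡ 4, so v_4 = 4^{−1} = 3 (mod 11).
  i = 5 (α = 1): (1−4)(1−7)(1−6)(1−2) = (−3)·(−6)·(−5)·(−1) = 90 ≡ 2, so v_5 = 2^{−1} = 6 (mod 11).
  v = [4, 6, 3, 3, 6].
Step 2: syndromes of r = [2, 8, 1, 6, 10] (all sums mod 11).
  S_0 = Σ v_i r_i = 4·2 + 6·8 + 3·1 + 3·6 + 6·10 = 137 ≡ 5.
  S_1 = Σ v_i α_i r_i = 4·4·2 + 6·7·8 + 3·6·1 + 3·2·6 + 6·1·10 = 482 ≡ 9.
  α_i^2 mod 11 = [5, 5, 3, 4, 1].
  S_2 = Σ v_i α_i^2 r_i = 4·5·2 + 6·5·8 + 3·3·1 + 3·4·6 + 6·1·10 = 421 ≡ 3.
  S = (5, 9, 3) ≠ 0, so r is not a codeword (an error is present).
Step 3: locate the error. For a single error e at position i, S_ℓ = v_i·e·α_i^ℓ, so α_err = S_1/S_0.
  S_0^{−1} = 5^{−1} = 9 (mod 11), so α_err = 9·9 = 81 ≡ 4 = α_1. Error position i = 1.
  Consistency check: S_2/S_1 = 3·5 = 15 ≡ 4 = α_err ✓ (single-error assumption holds).
Step 4: error magnitude e = S_0/v_1 = S_0·∏_{j≠1}(α_1 − α_j) = 5·3 = 15 ≡ 4 (mod 11).
Step 5: correct position 1: c_1 = r_1 − e = 2 − 4 ≡ 9 (mod 11). Hence c = [9, 8, 1, 6, 10].
  Check: interpolating c through the α_i gives m(x) = 3 + 7·x (degree < 2) with m(α_i) = c_i for every i, so c is indeed a codeword.


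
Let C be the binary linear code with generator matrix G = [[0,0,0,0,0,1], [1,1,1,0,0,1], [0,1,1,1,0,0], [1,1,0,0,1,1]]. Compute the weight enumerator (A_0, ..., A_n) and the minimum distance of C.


Weight distribution: A_0 = 1, A_1 = 1, A_2 = 2, A_3 = 6, A_4 = 5, A_5 = 1. Minimum distance d = 1.

Enumerate all 2^4 = 16 messages m ∈ F_2^4.
For each, compute codeword c = mG in F_2^6, then tally its weight.
  m = 0000 → c = 000000, weight = 0.
  m = 1000 → c = 000001, weight = 1.
  m = 0100 → c = 111001, weight = 4.
  m = 1100 → c = 111000, weight = 3.
  m = 0010 → c = 011100, weight = 3.
  m = 1010 → c = 011101, weight = 4.
  m = 0110 → c = 100101, weight = 3.
  m = 1110 → c = 100100, weight = 2.
  m = 0001 → c = 110011, weight = 4.
  m = 1001 → c = 110010, weight = 3.
  m = 0101 → c = 001010, weight = 2.
  m = 1101 → c = 001011, weight = 3.
  m = 0011 → c = 101111, weight = 5.
  m = 1011 → c = 101110, weight = 4.
  m = 0111 → c = 010110, weight = 3.
  m = 1111 → c = 010111, weight = 4.
Tally weights:
  weight 0: 1 codewords.
  weight 1: 1 codewords.
  weight 2: 2 codewords.
  weight 3: 6 codewords.
  weight 4: 5 codewords.
  weight 5: 1 codewords.
Minimum distance d = smallest w > 0 with A_w > 0 = 1.
Sanity: Σ A_w = 16 = 2^4 = 16 ✓.


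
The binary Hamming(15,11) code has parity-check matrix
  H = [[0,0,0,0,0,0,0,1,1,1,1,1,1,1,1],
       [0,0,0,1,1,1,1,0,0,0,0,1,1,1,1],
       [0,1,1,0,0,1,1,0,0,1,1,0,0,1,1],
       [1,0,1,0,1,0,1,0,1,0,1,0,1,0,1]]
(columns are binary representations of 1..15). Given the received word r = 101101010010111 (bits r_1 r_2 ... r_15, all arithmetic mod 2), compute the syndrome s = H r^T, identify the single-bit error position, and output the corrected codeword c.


s = (1, 1, 1, 1)^T, error position = 15, corrected codeword c = 101101010010110

Compute s = H r^T mod 2 one row at a time:
  s_1 = 1 + 0 + 0 + 1 + 0 + 1 + 1 + 1 = 5 ≡ 1 (mod 2).
  s_2 = 1 + 0 + 1 + 0 + 0 + 1 + 1 + 1 = 5 ≡ 1 (mod 2).
  s_3 = 0 + 1 + 1 + 0 + 0 + 1 + 1 + 1 = 5 ≡ 1 (mod 2).
  s_4 = 1 + 1 + 0 + 0 + 0 + 1 + 1 + 1 = 5 ≡ 1 (mod 2).
s = (1, 1, 1, 1)^T — this equals column 15 of H (binary 1111), so error is at position 15.
Correct: flip bit 15 of r = 101101010010111 to get c = 101101010010110.


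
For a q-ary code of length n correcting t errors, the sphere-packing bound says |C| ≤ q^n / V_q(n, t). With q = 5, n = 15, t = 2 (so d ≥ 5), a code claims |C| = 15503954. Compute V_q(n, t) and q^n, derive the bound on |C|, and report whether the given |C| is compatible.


V_q(n, t) = 1741, q^n = 30517578125, Hamming bound = 17528764, |C| = 15503954 ≤ bound (satisfied).

Step 1: Compute V_q(n, t) = Σ_{j=0}^2 C(n, j) (q−1)^j.
  j = 0: C(15,0)·(4)^0 = 1·1 = 1.
  j = 1: C(15,1)·(4)^1 = 15·4 = 60.
  j = 2: C(15,2)·(4)^2 = 105·16 = 1680.
  V_q(n, t) = 1 + 60 + 1680 = 1741.
Step 2: q^n = 5^15 = 30517578125.
Step 3: Hamming bound ⌊q^n / V_q(n,t)⌋ = ⌊30517578125/1741⌋ = 17528764.
Step 4: Compare |C| = 15503954 to 17528764: satisfied.
The claimed |C| lies below the Hamming bound.


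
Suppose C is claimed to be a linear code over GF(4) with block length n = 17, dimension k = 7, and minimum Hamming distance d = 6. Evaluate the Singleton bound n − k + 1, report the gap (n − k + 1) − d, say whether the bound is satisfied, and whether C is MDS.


Singleton RHS = n − k + 1 = 11, slack = 5, bound satisfied, not MDS.

Singleton bound: d ≤ n − k + 1.
Here n = 17, k = 7, so n − k + 1 = 11.
Given d = 6, check d ≤ 11: YES.
Slack = (n − k + 1) − d = 5.
The code is NOT MDS (slack = 5 > 0).
Description: the claimed parameters are [17, 7, 6]_4; such a code would be non-MDS.


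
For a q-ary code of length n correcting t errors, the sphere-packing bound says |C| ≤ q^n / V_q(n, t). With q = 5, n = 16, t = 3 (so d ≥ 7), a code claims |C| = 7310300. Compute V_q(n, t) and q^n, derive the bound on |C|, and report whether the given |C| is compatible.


V_q(n, t) = 37825, q^n = 152587890625, Hamming bound = 4034048, |C| = 7310300 > bound (violated).

Step 1: Compute V_q(n, t) = Σ_{j=0}^3 C(n, j) (q−1)^j.
  j = 0: C(16,0)·(4)^0 = 1·1 = 1.
  j = 1: C(16,1)·(4)^1 = 16·4 = 64.
  j = 2: C(16,2)·(4)^2 = 120·16 = 1920.
  j = 3: C(16,3)·(4)^3 = 560·64 = 35840.
  V_q(n, t) = 1 + 64 + 1920 + 35840 = 37825.
Step 2: q^n = 5^16 = 152587890625.
Step 3: Hamming bound ⌊q^n / V_q(n,t)⌋ = ⌊152587890625/37825⌋ = 4034048.
Step 4: Compare |C| = 7310300 to 4034048: violated.
The claimed |C| lies above the Hamming bound, so no 5-ary code of length 16 with d ≥ 7 can have 7310300 codewords.


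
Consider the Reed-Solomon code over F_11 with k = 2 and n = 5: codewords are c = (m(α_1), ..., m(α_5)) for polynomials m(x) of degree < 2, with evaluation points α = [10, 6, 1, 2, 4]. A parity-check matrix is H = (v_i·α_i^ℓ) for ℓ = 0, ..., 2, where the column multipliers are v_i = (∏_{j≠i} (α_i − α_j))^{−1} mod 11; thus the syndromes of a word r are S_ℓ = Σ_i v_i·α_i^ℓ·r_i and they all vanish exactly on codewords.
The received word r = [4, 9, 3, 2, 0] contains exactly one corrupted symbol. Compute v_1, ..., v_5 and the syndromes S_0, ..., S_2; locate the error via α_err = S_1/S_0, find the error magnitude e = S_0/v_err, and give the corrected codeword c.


S = (10, 1, 10), error at position 1, error magnitude e = 10, c = [5, 9, 3, 2, 0].

Step 1: column multipliers v_i = (∏_{j≠i}(α_i − α_j))^{−1} mod 11.
  i = 1 (α = 10): (10−6)(10−1)(10−2)(10−4) = 4·9·8·6 = 1728 ≡ 1, so v_1 = 1^{−1} = 1 (mod 11).
  i = 2 (α = 6): (6−10)(6−1)(6−2)(6−4) = (−4)·5·4·2 = −160 ≡ 5, so v_2 = 5^{−1} = 9 (mod 11).
  i = 3 (α = 1): (1−10)(1−6)(1−2)(1−4) = (−9)·(−5)·(−1)·(−3) = 135 ≡ 3, so v_3 = 3^{−1} = 4 (mod 11).
  i = 4 (α = 2): (2−10)(2−6)(2−1)(2−4) = (−8)·(−4)·1·(−2) = −64 ≡ 2, so v_4 = 2^{−1} = 6 (mod 11).
  i = 5 (α = 4): (4−10)(4−6)(4−1)(4−2) = (−6)·(−2)·3·2 = 72 ≡ 6, so v_5 = 6^{−1} = 2 (mod 11).
  v = [1, 9, 4, 6, 2].
Step 2: syndromes of r = [4, 9, 3, 2, 0] (all sums mod 11).
  S_0 = Σ v_i r_i = 1·4 + 9·9 + 4·3 + 6·2 + 2·0 = 109 ≡ 10.
  S_1 = Σ v_i α_i r_i = 1·10·4 + 9·6·9 + 4·1·3 + 6·2·2 + 2·4·0 = 562 ≡ 1.
  α_i^2 mod 11 = [1, 3, 1, 4, 5].
  S_2 = Σ v_i α_i^2 r_i = 1·1·4 + 9·3·9 + 4·1·3 + 6·4·2 + 2·5·0 = 307 ≡ 10.
  S = (10, 1, 10) ≠ 0, so r is not a codeword (an error is present).
Step 3: locate the error. For a single error e at position i, S_ℓ = v_i·e·α_i^ℓ, so α_err = S_1/S_0.
  S_0^{−1} = 10^{−1} = 10 (mod 11), so α_err = 1·10 = 10 ≡ 10 = α_1. Error position i = 1.
  Consistency check: S_2/S_1 = 10·1 = 10 ≡ 10 = α_err ✓ (single-error assumption holds).
Step 4: error magnitude e = S_0/v_1 = S_0·∏_{j≠1}(α_1 − α_j) = 10·1 = 10 ≡ 10 (mod 11).
Step 5: correct position 1: c_1 = r_1 − e = 4 − 10 ≡ 5 (mod 11). Hence c = [5, 9, 3, 2, 0].
  Check: interpolating c through the α_i gives m(x) = 4 + 10·x (degree < 2) with m(α_i) = c_i for every i, so c is indeed a codeword.


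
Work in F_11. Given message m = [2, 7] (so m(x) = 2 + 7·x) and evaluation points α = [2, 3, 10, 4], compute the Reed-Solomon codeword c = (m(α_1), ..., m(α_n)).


c = [5, 1, 6, 8]

Message polynomial: m(x) = 2 + 7·x (mod 11).
For each evaluation point α_i, compute m(α_i) mod 11:
  α_1 = 2: Horner steps 7 → 5, so m(2) = 5.
  α_2 = 3: Horner steps 7 → 1, so m(3) = 1.
  α_3 = 10: Horner steps 7 → 6, so m(10) = 6.
  α_4 = 4: Horner steps 7 → 8, so m(4) = 8.
Codeword c = [5, 1, 6, 8] ∈ F_11^4.


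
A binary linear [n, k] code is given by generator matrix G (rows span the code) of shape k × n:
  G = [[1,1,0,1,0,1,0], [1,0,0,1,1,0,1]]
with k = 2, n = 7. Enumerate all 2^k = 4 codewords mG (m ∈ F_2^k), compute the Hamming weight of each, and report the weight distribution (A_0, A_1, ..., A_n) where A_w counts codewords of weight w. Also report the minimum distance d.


Weight distribution: A_0 = 1, A_4 = 3. Minimum distance d = 4.

Enumerate all 2^2 = 4 messages m ∈ F_2^2.
For each, compute codeword c = mG in F_2^7, then tally its weight.
  m = 00 → c = 0000000, weight = 0.
  m = 10 → c = 1101010, weight = 4.
  m = 01 → c = 1001101, weight = 4.
  m = 11 → c = 0100111, weight = 4.
Tally weights:
  weight 0: 1 codewords.
  weight 4: 3 codewords.
Minimum distance d = smallest w > 0 with A_w > 0 = 4.
Sanity: Σ A_w = 4 = 2^2 = 4 ✓.


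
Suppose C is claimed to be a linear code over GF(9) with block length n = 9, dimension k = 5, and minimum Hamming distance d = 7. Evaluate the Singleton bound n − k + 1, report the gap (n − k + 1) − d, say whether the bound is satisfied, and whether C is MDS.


Singleton RHS = n − k + 1 = 5, slack = -2, bound violated (no such code; not MDS).

Singleton bound: d ≤ n − k + 1.
Here n = 9, k = 5, so n − k + 1 = 5.
Given d = 7, check d ≤ 5: NO.
Slack = (n − k + 1) − d = -2.
The slack is negative: d = 7 exceeds n − k + 1 = 5 by 2, so the Singleton bound is violated and no linear [9, 5, 7]_9 code can exist. In particular it is not MDS (MDS requires d = n − k + 1 exactly).
Description: the claimed parameters are [9, 5, 7]_9; such a code would be impossible (violates the Singleton bound).


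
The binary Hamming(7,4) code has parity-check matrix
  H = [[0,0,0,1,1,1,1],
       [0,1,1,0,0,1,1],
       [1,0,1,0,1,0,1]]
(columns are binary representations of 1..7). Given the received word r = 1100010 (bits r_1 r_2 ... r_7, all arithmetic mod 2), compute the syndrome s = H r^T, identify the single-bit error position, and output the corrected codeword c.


s = (1, 0, 1)^T, error position = 5, corrected codeword c = 1100110

Compute s = H r^T mod 2 one row at a time:
  s_1 = 0 + 0 + 1 + 0 = 1 ≡ 1 (mod 2).
  s_2 = 1 + 0 + 1 + 0 = 2 ≡ 0 (mod 2).
  s_3 = 1 + 0 + 0 + 0 = 1 ≡ 1 (mod 2).
s = (1, 0, 1)^T — this equals column 5 of H (binary 101), so error is at position 5.
Correct: flip bit 5 of r = 1100010 to get c = 1100110.


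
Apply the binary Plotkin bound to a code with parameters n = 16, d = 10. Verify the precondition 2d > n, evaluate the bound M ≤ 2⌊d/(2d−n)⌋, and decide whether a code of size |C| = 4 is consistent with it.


Plotkin bound M ≤ 4; given |C| = 4 ≤ bound (satisfied).

Check applicability: 2d = 20, n = 16.
2d − n = 4 > 0, so Plotkin applies.
Compute d/(2d−n) = 10/4 ≈ 2.5000.
⌊d/(2d−n)⌋ = 2.
Plotkin bound: M ≤ 2·2 = 4.
Given |C| = 4, check: satisfied.
This |C| is at the Plotkin bound.


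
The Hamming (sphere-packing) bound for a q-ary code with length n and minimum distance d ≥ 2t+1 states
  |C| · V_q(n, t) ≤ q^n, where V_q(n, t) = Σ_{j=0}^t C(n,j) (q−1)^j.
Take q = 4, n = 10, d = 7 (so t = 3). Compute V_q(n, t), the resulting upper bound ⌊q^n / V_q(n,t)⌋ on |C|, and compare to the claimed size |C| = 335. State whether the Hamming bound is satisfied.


V_q(n, t) = 3676, q^n = 1048576, Hamming bound = 285, |C| = 335 > bound (violated).

Step 1: Compute V_q(n, t) = Σ_{j=0}^3 C(n, j) (q−1)^j.
  j = 0: C(10,0)·(3)^0 = 1·1 = 1.
  j = 1: C(10,1)·(3)^1 = 10·3 = 30.
  j = 2: C(10,2)·(3)^2 = 45·9 = 405.
  j = 3: C(10,3)·(3)^3 = 120·27 = 3240.
  V_q(n, t) = 1 + 30 + 405 + 3240 = 3676.
Step 2: q^n = 4^10 = 1048576.
Step 3: Hamming bound ⌊q^n / V_q(n,t)⌋ = ⌊1048576/3676⌋ = 285.
Step 4: Compare |C| = 335 to 285: violated.
The claimed |C| lies above the Hamming bound, so no 4-ary code of length 10 with d ≥ 7 can have 335 codewords.


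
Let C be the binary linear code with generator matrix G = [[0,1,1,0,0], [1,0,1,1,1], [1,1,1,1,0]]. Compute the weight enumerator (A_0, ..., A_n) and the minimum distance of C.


Weight distribution: A_0 = 1, A_2 = 4, A_4 = 3. Minimum distance d = 2.

Enumerate all 2^3 = 8 messages m ∈ F_2^3.
For each, compute codeword c = mG in F_2^5, then tally its weight.
  m = 000 → c = 00000, weight = 0.
  m = 100 → c = 01100, weight = 2.
  m = 010 → c = 10111, weight = 4.
  m = 110 → c = 11011, weight = 4.
  m = 001 → c = 11110, weight = 4.
  m = 101 → c = 10010, weight = 2.
  m = 011 → c = 01001, weight = 2.
  m = 111 → c = 00101, weight = 2.
Tally weights:
  weight 0: 1 codewords.
  weight 2: 4 codewords.
  weight 4: 3 codewords.
Minimum distance d = smallest w > 0 with A_w > 0 = 2.
Sanity: Σ A_w = 8 = 2^3 = 8 ✓.


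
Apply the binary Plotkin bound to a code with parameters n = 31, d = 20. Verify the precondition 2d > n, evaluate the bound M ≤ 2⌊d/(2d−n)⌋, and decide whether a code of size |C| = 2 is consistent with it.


Plotkin bound M ≤ 4; given |C| = 2 ≤ bound (satisfied).

Check applicability: 2d = 40, n = 31.
2d − n = 9 > 0, so Plotkin applies.
Compute d/(2d−n) = 20/9 ≈ 2.2222.
⌊d/(2d−n)⌋ = 2.
Plotkin bound: M ≤ 2·2 = 4.
Given |C| = 2, check: satisfied.
This |C| is below the Plotkin bound.


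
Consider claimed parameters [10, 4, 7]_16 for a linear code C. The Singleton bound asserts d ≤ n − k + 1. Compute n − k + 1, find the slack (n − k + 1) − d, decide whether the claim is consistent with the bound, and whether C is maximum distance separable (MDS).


Singleton RHS = n − k + 1 = 7, slack = 0, bound satisfied, MDS.

Singleton bound: d ≤ n − k + 1.
Here n = 10, k = 4, so n − k + 1 = 7.
Given d = 7, check d ≤ 7: YES.
Slack = (n − k + 1) − d = 0.
The code is MDS (slack = 0).
Description: the claimed parameters are [10, 4, 7]_16; such a code would be MDS (meets Singleton bound).


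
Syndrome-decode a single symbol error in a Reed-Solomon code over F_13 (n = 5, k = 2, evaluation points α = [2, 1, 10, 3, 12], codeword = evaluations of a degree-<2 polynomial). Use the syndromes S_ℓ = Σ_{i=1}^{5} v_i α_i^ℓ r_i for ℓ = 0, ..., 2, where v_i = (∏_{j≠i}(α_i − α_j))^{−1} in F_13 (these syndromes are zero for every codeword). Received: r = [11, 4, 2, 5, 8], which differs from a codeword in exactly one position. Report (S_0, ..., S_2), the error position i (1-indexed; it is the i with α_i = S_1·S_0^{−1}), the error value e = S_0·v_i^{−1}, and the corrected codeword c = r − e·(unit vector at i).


S = (11, 2, 11), error at position 5, error magnitude e = 5, c = [11, 4, 2, 5, 3].

Step 1: column multipliers v_i = (∏_{j≠i}(α_i − α_j))^{−1} mod 13.
  i = 1 (α = 2): (2−1)(2−10)(2−3)(2−12) = 1·(−8)·(−1)·(−10) = −80 ≡ 11, so v_1 = 11^{−1} = 6 (mod 13).
  i = 2 (α = 1): (1−2)(1−10)(1−3)(1−12) = (−1)·(−9)·(−2)·(−11) = 198 ≡ 3, so v_2 = 3^{−1} = 9 (mod 13).
  i = 3 (α = 10): (10−2)(10−1)(10−3)(10−12) = 8·9·7·(−2) = −1008 ≡ 6, so v_3 = 6^{−1} = 11 (mod 13).
  i = 4 (α = 3): (3−2)(3−1)(3−10)(3−12) = 1·2·(−7)·(−9) = 126 ≡ 9, so v_4 = 9^{−1} = 3 (mod 13).
  i = 5 (α = 12): (12−2)(12−1)(12−10)(12−3) = 10·11·2·9 = 1980 ≡ 4, so v_5 = 4^{−1} = 10 (mod 13).
  v = [6, 9, 11, 3, 10].
Step 2: syndromes of r = [11, 4, 2, 5, 8] (all sums mod 13).
  S_0 = Σ v_i r_i = 6·11 + 9·4 + 11·2 + 3·5 + 10·8 = 219 ≡ 11.
  S_1 = Σ v_i α_i r_i = 6·2·11 + 9·1·4 + 11·10·2 + 3·3·5 + 10·12·8 = 1393 ≡ 2.
  α_i^2 mod 13 = [4, 1, 9, 9, 1].
  S_2 = Σ v_i α_i^2 r_i = 6·4·11 + 9·1·4 + 11·9·2 + 3·9·5 + 10·1·8 = 713 ≡ 11.
  S = (11, 2, 11) ≠ 0, so r is not a codeword (an error is present).
Step 3: locate the error. For a single error e at position i, S_ℓ = v_i·e·α_i^ℓ, so α_err = S_1/S_0.
  S_0^{−1} = 11^{−1} = 6 (mod 13), so α_err = 2·6 = 12 ≡ 12 = α_5. Error position i = 5.
  Consistency check: S_2/S_1 = 11·7 = 77 ≡ 12 = α_err ✓ (single-error assumption holds).
Step 4: error magnitude e = S_0/v_5 = S_0·∏_{j≠5}(α_5 − α_j) = 11·4 = 44 ≡ 5 (mod 13).
Step 5: correct position 5: c_5 = r_5 − e = 8 − 5 ≡ 3 (mod 13). Hence c = [11, 4, 2, 5, 3].
  Check: interpolating c through the α_i gives m(x) = 10 + 7·x (degree < 2) with m(α_i) = c_i for every i, so c is indeed a codeword.


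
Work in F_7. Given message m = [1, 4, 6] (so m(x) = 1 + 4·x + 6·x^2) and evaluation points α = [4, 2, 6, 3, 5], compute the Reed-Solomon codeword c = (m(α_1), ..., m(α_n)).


c = [1, 5, 3, 4, 3]

Message polynomial: m(x) = 1 + 4·x + 6·x^2 (mod 7).
For each evaluation point α_i, compute m(α_i) mod 7:
  α_1 = 4: Horner steps 6 → 0 → 1, so m(4) = 1.
  α_2 = 2: Horner steps 6 → 2 → 5, so m(2) = 5.
  α_3 = 6: Horner steps 6 → 5 → 3, so m(6) = 3.
  α_4 = 3: Horner steps 6 → 1 → 4, so m(3) = 4.
  α_5 = 5: Horner steps 6 → 6 → 3, so m(5) = 3.
Codeword c = [1, 5, 3, 4, 3] ∈ F_7^5.
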